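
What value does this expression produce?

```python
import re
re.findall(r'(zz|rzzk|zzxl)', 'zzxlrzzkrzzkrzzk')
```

['zz', 'rzzk', 'rzzk', 'rzzk']

Alternation isn't longest-match — the leftmost alternative that fits at this position is chosen.
With a single group, `findall` returns only what that group captured — 4 items.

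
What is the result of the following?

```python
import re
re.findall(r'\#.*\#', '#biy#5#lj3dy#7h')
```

['#biy#5#lj3dy#']

Walking the string: at [0:13] → '#biy#5#lj3dy#'.
Since nothing is captured, `findall` lists the 1 matched substring directly.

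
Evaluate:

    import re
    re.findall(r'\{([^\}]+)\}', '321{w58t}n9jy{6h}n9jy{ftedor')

['w58t', '6h']

Scanning left to right: at [3:9] match '{w58t}', group 1 = 'w58t'; at [13:17] match '{6h}', group 1 = '6h'.
`findall` collects group 1 from each match (2 total).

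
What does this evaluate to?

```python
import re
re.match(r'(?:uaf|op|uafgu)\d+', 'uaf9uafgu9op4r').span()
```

With `match`, the pattern is implicitly anchored at the beginning.
The match spans [0:4] → 'uaf9'.

(0, 4)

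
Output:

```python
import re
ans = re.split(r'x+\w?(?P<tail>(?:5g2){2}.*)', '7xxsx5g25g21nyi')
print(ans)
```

['7xxs', '5g25g21nyi', '']

The group in the pattern means `split` returns the separators' captures alongside the pieces.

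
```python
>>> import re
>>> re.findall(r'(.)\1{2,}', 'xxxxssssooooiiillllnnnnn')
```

The backreference `\1` re-matches whatever the first group consumed, character for character.
Because there's exactly one group, `findall` drops the full match and keeps group 1 from each hit.

['x', 's', 'o', 'i', 'l', 'n']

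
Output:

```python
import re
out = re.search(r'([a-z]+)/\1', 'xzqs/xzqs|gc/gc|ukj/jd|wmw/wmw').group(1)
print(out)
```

The match spans [0:9] → 'xzqs/xzqs'.
Captured: group 1 = 'xzqs'.

xzqs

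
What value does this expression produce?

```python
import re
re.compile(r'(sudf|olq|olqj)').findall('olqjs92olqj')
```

['olq', 'olq']

The regex engine tests alternatives in the order written; an earlier branch that matches wins even if a later one would match more.
Scanning left to right: at [0:3] match 'olq', group 1 = 'olq'; at [7:10] match 'olq', group 1 = 'olq'.
`findall` collects group 1 from each match (2 total).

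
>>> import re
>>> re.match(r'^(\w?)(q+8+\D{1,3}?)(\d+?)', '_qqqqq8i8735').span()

The pattern matches anchored at the start of the string; then optionally a word character (captured); then one or more of a literal 'q', then one or more of the literal '8', then 1 to 3 of a non-digit (lazy) (captured); then one or more of a digit (lazy) (captured).
A `+?`/`*?`/`{m,n}?` starts at its minimum and grows only as far as needed for what follows to match.
With `match`, the pattern is implicitly anchored at the beginning.
The match spans [0:9] → '_qqqqq8i8'.
Captured: group 1 = '_', group 2 = 'qqqqq8i', group 3 = '8'.

(0, 9)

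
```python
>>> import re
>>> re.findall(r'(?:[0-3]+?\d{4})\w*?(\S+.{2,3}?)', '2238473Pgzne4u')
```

A `+?`/`*?`/`{m,n}?` starts at its minimum and grows only as far as needed for what follows to match.
Because there's exactly one group, `findall` drops the full match and keeps group 1 from the one hit.

['73Pgzne4u']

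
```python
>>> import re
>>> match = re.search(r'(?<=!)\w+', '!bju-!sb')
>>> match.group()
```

Because the assertion is zero-width, the text it checks is not consumed and won't appear in the result.
`re.search` tries every starting position until one works.
The match spans [1:4] → 'bju'.

'bju'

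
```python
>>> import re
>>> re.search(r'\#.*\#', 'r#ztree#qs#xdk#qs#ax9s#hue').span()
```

(1, 23)

The match spans [1:23] → '#ztree#qs#xdk#qs#ax9s#'.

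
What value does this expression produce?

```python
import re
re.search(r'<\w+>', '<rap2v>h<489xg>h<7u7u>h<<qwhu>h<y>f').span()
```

The match spans [0:7] → '<rap2v>'.

(0, 7)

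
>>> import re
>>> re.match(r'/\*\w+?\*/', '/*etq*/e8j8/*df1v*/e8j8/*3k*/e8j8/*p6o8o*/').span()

(0, 7)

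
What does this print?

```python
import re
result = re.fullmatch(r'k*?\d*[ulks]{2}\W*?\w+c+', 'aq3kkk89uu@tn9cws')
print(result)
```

None

The pattern matches zero or more of the literal 'k' (lazy), then zero or more of a digit; then exactly 2 of one of [ulks], then zero or more of a non-word character (lazy); then one or more of a word character, then one or more of a literal 'c'.
`re.fullmatch` requires the pattern to consume the entire string.
Here the string isn't matched end-to-end, so the call returns None.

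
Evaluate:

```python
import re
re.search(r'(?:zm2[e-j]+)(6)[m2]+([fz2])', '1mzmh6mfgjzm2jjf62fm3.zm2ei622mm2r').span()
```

Pattern: the literal 'zm2', then one or more of a character in [e-j] (non-capturing group); then a literal '6' (captured); then one or more of one of [m2]; then one of [fz2] (captured).
`search` walks the string left to right and returns the first match it finds.
The match spans [10:19] → 'zm2jjf62f'.
Captured: group 1 = '6', group 2 = 'f'.

(10, 19)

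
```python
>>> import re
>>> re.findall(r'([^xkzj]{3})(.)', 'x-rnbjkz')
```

[('-rn', 'b')]

Pattern: exactly 3 of any character except [xkzj] (captured); then any character (captured).
Walking the string: at [1:5] match '-rnb', groups = ('-rn', 'b').
Multiple groups make `findall` return tuples — one 2-tuple for the one match.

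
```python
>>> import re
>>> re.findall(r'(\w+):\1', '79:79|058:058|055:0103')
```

['79', '058']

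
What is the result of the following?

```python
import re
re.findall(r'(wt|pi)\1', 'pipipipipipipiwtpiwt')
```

['pi', 'pi', 'pi']

A backreference is literal: `\1` must see the identical characters the first group matched.
Matches: at [0:4] match 'pipi', group 1 = 'pi'; at [4:8] match 'pipi', group 1 = 'pi'; at [8:12] match 'pipi', group 1 = 'pi'.
`findall` collects group 1 from each match (3 total).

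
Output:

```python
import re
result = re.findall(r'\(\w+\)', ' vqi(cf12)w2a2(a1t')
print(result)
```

['(cf12)']

Matches: at [4:10] → '(cf12)'.
`findall` yields the raw match text (1 of them) because the pattern has no groups.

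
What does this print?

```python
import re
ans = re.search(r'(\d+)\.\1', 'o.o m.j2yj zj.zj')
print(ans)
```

None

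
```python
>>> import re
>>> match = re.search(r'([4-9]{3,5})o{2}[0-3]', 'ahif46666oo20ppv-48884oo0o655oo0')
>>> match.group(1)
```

This matches 3 to 5 of a character in [4-9] (captured); then exactly 2 of the literal 'o', then a character in [0-3].
`re.search` scans for the first position where the pattern succeeds.
The match spans [4:12] → '46666oo2'.
Captured: group 1 = '46666'.

'46666'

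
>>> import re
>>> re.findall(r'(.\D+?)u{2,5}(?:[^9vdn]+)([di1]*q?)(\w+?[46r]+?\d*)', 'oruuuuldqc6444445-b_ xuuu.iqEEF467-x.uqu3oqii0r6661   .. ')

[('or', 'dq', 'c6444445'), ('-b_ x', '', '661')]

Pattern: any character, then one or more of a non-digit (lazy) (captured); then 2 to 5 of a literal 'u'; then one or more of any character except [9vdn] (non-capturing group); then zero or more of one of [di1], then optionally a literal 'q' (captured); then one or more of a word character (lazy), then one or more of one of [46r] (lazy), then zero or more of a digit (captured).
Because the quantifier is non-greedy, it stops expanding at the earliest point where the rest of the pattern can succeed.
Walking the string: at [0:17] match 'oruuuuldqc6444445', groups = ('or', 'dq', 'c6444445'); at [17:51] match '-b_ xuuu.iqEEF467-x.uqu3oqii0r6661', groups = ('-b_ x', '', '661').
With 3 capturing groups, `findall` returns a 3-tuple per match.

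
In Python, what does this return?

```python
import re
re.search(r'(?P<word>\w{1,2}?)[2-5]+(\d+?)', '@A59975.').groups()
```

('A', '9')

Pattern: 1 to 2 of a word character (lazy) (captured as 'word'); then one or more of a character in [2-5]; then one or more of a digit (lazy) (captured).
`re.search` tries every starting position until one works.
The match spans [1:4] → 'A59'.
Captured: group 1 = 'A', group 2 = '9'.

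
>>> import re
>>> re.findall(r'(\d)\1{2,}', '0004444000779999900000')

['0', '4', '0', '9', '0']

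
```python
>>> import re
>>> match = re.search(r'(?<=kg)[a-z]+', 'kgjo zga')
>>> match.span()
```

(2, 4)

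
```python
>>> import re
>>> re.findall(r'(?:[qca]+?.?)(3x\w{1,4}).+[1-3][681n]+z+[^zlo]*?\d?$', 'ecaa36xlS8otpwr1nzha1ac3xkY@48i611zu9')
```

['3xkY']

The pattern matches one or more of one of [qca] (lazy), then optionally any character (non-capturing group); then the literal '3x', then 1 to 4 of a word character (captured); then one or more of any character, then a character in [1-3]; then one or more of one of [681n]; then one or more of the literal 'z', then zero or more of any character except [zlo] (lazy), then optionally a digit; then anchored at the end.
With a single group, `findall` returns only what that group captured — 1 item.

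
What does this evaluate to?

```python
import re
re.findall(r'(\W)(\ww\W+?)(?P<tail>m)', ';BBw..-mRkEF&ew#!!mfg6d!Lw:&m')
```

3 groups means each result is a tuple of 3 captured strings — 2 here.

[('&', 'ew#!!', 'm'), ('!', 'Lw:&', 'm')]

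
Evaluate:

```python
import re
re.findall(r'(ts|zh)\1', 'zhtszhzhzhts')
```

['zh']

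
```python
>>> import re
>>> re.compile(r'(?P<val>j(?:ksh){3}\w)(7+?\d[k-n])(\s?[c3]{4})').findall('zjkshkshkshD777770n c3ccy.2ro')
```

[('jkshkshkshD', '777770n', ' c3cc')]

This matches a literal 'j', then the literal 'ksh' repeated 3 times, then a word character (captured as 'val'); then one or more of the literal '7' (lazy), then a digit, then a character in [k-n] (captured); then optionally whitespace, then exactly 4 of one of [c3] (captured).
`findall` packs the 3 group values into a tuple for every match.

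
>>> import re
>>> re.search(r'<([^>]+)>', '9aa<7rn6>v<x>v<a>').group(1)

'7rn6'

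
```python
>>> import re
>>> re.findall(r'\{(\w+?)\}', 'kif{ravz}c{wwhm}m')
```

Because there's exactly one group, `findall` drops the full match and keeps group 1 from each hit.

['ravz', 'wwhm']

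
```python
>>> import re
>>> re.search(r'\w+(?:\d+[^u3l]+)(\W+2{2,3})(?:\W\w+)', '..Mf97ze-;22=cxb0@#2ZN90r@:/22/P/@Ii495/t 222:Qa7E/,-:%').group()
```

'Mf97ze-;22=cxb0@#2ZN90r@:/22/P/@Ii495/t 222:Qa7E'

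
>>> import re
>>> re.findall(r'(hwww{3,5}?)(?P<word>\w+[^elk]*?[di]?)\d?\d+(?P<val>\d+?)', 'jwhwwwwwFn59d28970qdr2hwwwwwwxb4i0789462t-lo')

[('hwwwww', 'Fn59d28970qdr2hwwwwwwxb4i07894', '2')]

This matches the literal 'hww', then 3 to 5 of the literal 'w' (lazy) (captured); then one or more of a word character, then zero or more of any character except [elk] (lazy), then optionally one of [di] (captured as 'word'); then optionally a digit, then one or more of a digit; then one or more of a digit (lazy) (captured as 'val').
Multiple groups make `findall` return tuples — one 3-tuple for the one match.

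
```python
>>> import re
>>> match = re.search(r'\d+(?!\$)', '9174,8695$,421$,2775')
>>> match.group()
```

Because the assertion is negative and zero-width, positions next to the forbidden text are skipped.
`re.search` tries every starting position until one works.
The match spans [0:4] → '9174'.

'9174'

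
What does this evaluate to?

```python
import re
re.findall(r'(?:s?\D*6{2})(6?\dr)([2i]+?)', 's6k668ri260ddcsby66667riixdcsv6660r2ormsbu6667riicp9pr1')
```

Lazy quantifiers expand one character at a time until the remainder of the pattern can match.
`findall` packs the 2 group values into a tuple for every match.

[('8r', 'i'), ('67r', 'i'), ('60r', '2'), ('67r', 'i')]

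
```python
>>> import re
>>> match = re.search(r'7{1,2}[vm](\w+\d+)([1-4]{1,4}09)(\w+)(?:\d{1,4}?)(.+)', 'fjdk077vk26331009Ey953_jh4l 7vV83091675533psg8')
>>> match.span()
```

(28, 46)

Pattern: 1 to 2 of a literal '7', then one of [vm]; then one or more of a word character, then one or more of a digit (captured); then 1 to 4 of a character in [1-4], then the literal '09' (captured); then one or more of a word character (captured); then 1 to 4 of a digit (lazy) (non-capturing group); then one or more of any character (captured).
`re.search` scans for the first position where the pattern succeeds.
The match spans [28:46] → '7vV83091675533psg8'.
Captured: group 1 = 'V8', group 2 = '309', group 3 = '167553', group 4 = 'psg8'.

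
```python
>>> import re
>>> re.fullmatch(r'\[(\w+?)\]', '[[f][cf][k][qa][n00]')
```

None

`re.fullmatch` requires the pattern to consume the entire string.
Here there's no way to consume every character, so the call returns None.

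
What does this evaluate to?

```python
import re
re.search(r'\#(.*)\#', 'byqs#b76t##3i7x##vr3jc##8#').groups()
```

('b76t##3i7x##vr3jc##8',)

`re.search` tries every starting position until one works.
The match spans [4:26] → '#b76t##3i7x##vr3jc##8#'.
Captured: group 1 = 'b76t##3i7x##vr3jc##8'.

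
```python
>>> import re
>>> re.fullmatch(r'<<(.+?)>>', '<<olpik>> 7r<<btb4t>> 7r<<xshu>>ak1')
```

For `fullmatch`, every character of the input must be accounted for by the pattern.
Here the string isn't matched end-to-end, so the call returns None.

None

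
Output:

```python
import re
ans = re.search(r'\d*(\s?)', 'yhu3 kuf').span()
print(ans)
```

(0, 0)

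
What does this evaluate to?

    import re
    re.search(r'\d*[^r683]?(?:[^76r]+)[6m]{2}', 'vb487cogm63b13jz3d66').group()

'487cogm6'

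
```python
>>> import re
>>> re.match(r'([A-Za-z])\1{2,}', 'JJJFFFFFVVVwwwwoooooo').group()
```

'JJJ'

A backreference is literal: `\1` must see the identical characters the first group matched.
With `match`, the pattern is implicitly anchored at the beginning.
The match spans [0:3] → 'JJJ'.
Captured: group 1 = 'J'.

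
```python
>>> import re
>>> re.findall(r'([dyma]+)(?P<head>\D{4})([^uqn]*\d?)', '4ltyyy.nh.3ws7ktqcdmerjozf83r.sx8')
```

[('yyy', '.nh.', '3ws7kt'), ('dm', 'erjo', 'zf83r.sx8')]

This matches one or more of one of [dyma] (captured); then exactly 4 of a non-digit (captured as 'head'); then zero or more of any character except [uqn], then optionally a digit (captured).
Scanning left to right: at [3:16] match 'yyy.nh.3ws7kt', groups = ('yyy', '.nh.', '3ws7kt'); at [18:33] match 'dmerjozf83r.sx8', groups = ('dm', 'erjo', 'zf83r.sx8').
3 groups means each result is a tuple of 3 captured strings — 2 here.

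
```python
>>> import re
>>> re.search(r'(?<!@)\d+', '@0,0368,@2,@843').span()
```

(3, 7)

The negative lookaround is zero-width — it rules out positions where the adjacent text would match, without consuming anything.
Unlike `match`, `search` isn't anchored — it looks for the pattern anywhere in the string.
The match spans [3:7] → '0368'.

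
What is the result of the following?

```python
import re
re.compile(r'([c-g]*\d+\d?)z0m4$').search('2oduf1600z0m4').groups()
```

('f1600',)

This matches zero or more of a character in [c-g], then one or more of a digit, then optionally a digit (captured); then the literal 'z0', then the literal 'm4'; then anchored at the end.
`re.search` tries every starting position until one works.
The match spans [4:13] → 'f1600z0m4'.
Captured: group 1 = 'f1600'.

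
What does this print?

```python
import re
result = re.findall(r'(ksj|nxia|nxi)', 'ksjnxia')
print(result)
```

['ksj', 'nxia']

Alternation isn't longest-match — the leftmost alternative that fits at this position is chosen.
Walking the string: at [0:3] match 'ksj', group 1 = 'ksj'; at [3:7] match 'nxia', group 1 = 'nxia'.
With a single group, `findall` returns only what that group captured — 2 items.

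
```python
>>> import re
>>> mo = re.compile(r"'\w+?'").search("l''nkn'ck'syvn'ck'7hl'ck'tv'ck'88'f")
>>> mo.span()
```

(2, 7)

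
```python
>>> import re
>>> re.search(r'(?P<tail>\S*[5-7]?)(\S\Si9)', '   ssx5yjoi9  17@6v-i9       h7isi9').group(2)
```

'joi9'

The match spans [3:12] → 'ssx5yjoi9'.
Captured: group 1 = 'ssx5y', group 2 = 'joi9'.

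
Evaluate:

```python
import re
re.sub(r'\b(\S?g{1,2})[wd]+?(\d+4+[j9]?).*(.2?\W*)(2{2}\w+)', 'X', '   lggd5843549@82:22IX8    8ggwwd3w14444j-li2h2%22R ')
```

`sub` substitutes 'X' at each match site.

'   X '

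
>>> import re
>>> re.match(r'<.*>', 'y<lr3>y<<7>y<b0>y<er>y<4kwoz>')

None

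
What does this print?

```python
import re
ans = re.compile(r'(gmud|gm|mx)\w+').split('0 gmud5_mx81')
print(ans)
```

Alternation isn't longest-match — the leftmost alternative that fits at this position is chosen.
Matches to split on: at [2:12] → 'gmud5_mx81'.
Because the pattern has a capturing group, `split` also inserts each captured text between the pieces.

['0 ', 'gmud', '']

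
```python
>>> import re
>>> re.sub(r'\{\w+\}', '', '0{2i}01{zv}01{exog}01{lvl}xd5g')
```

'0010101xd5g'

Matches: at [1:5] → '{2i}'; at [7:11] → '{zv}'; at [13:19] → '{exog}'; at [21:26] → '{lvl}'.
Each match is replaced by ''.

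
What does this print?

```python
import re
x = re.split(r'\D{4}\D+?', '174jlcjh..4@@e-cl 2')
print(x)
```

Splitting on the pattern gives 3 pieces.

['174', '..4', 'l 2']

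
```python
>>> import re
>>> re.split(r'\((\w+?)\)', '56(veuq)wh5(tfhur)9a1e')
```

Matches to split on: at [2:8] → '(veuq)'; at [11:18] → '(tfhur)'.
With a capturing group present, the delimiter's captured portion is kept in the result list.

['56', 'veuq', 'wh5', 'tfhur', '9a1e']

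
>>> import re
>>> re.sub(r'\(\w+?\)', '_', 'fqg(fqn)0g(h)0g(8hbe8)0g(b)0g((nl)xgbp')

'fqg_0g_0g_0g_0g(_xgbp'

Matches: at [3:8] → '(fqn)'; at [10:13] → '(h)'; at [15:22] → '(8hbe8)'; at [24:27] → '(b)'; at [30:34] → '(nl)'.
Every occurrence is swapped for '_'.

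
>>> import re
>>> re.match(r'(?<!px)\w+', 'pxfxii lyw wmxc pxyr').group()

'pxfxii'

With `match`, the pattern is implicitly anchored at the beginning.
The match spans [0:6] → 'pxfxii'.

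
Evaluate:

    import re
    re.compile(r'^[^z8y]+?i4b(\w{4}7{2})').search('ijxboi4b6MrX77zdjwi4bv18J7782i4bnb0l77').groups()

('6MrX77',)

This matches anchored at the start of the string; then one or more of any character except [z8y] (lazy), then the literal 'i4b'; then exactly 4 of a word character, then exactly 2 of a literal '7' (captured).
`re.search` scans for the first position where the pattern succeeds.
The match spans [0:14] → 'ijxboi4b6MrX77'.
Captured: group 1 = '6MrX77'.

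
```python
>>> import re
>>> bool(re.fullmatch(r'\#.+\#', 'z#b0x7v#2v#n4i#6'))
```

False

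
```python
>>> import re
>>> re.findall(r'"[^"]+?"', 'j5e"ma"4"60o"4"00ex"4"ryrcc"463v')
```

['"ma"', '"60o"', '"00ex"', '"ryrcc"']

Since nothing is captured, `findall` lists the 4 matched substrings directly.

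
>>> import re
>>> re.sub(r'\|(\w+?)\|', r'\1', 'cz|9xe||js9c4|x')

Matches: at [2:7] → '|9xe|'; at [7:14] → '|js9c4|'.
Each match is replaced using the text its own group 1 captured.

'cz9xejs9c4x'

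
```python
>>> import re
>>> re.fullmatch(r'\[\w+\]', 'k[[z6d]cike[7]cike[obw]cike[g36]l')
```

None

`re.fullmatch` is like wrapping the pattern in `^…$` (in single-line mode).
Here the pattern can't cover the whole string, so the call returns None.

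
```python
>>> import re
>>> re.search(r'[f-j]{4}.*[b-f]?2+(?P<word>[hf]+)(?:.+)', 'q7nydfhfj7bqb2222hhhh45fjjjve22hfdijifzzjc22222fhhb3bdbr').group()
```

'fhfj7bqb2222hhhh45fjjjve22hfdijifzzjc22222fhhb3bdbr'

This matches exactly 4 of a character in [f-j], then zero or more of any character, then optionally a character in [b-f]; then one or more of a literal '2'; then one or more of one of [hf] (captured as 'word'); then one or more of any character (non-capturing group).
`re.search` scans for the first position where the pattern succeeds.
The match spans [5:56] → 'fhfj7bqb2222hhhh45fjjjve22hfdijifzzjc22222fhhb3bdbr'.
Captured: group 1 = 'fhh'.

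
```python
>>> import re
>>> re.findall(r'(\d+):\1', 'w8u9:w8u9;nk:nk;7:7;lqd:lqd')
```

['7']

A backreference is literal: `\1` must see the identical characters the first group matched.
Matches: at [16:19] match '7:7', group 1 = '7'.
`findall` collects group 1 from the one match (1 total).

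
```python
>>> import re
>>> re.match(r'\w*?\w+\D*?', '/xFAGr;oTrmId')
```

None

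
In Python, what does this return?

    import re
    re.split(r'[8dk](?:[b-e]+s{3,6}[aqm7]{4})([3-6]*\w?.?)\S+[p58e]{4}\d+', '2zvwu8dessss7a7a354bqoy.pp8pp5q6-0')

['2zvwu', '354bq', 'q6-0']

This matches one of [8dk]; then one or more of a character in [b-e], then 3 to 6 of the literal 's', then exactly 4 of one of [aqm7] (non-capturing group); then zero or more of a character in [3-6], then optionally a word character, then optionally any character (captured); then one or more of a non-whitespace character, then exactly 4 of one of [p58e], then one or more of a digit.
Matches to split on: at [5:30] → '8dessss7a7a354bqoy.pp8pp5'.
With a capturing group present, the delimiter's captured portion is kept in the result list.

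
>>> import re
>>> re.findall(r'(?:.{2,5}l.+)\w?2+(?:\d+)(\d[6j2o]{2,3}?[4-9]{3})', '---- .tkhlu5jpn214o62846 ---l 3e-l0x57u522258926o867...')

['26o867']

One capturing group, so `findall` returns just the captured substring from the one match — 1 in all.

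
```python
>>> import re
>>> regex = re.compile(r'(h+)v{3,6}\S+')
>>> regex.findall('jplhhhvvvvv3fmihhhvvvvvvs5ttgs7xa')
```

The pattern matches one or more of a literal 'h' (captured); then 3 to 6 of the literal 'v', then one or more of a non-whitespace character.
Walking the string: at [3:33] match 'hhhvvvvv3fmihhhvvvvvvs5ttgs7xa', group 1 = 'hhh'.
Because there's exactly one group, `findall` drops the full match and keeps group 1 from the one hit.

['hhh']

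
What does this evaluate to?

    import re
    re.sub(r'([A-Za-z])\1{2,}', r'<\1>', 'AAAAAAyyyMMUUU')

'<A><y>MM<U>'

`\1` is not a pattern — it's the concrete string captured by group 1, re-applied verbatim.
Matches: at [0:6] → 'AAAAAA'; at [6:9] → 'yyy'; at [11:14] → 'UUU'.
Each match is replaced using the text its own group 1 captured.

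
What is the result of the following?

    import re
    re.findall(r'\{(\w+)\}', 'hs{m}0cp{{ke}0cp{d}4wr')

Matches: at [2:5] match '{m}', group 1 = 'm'; at [9:13] match '{ke}', group 1 = 'ke'; at [16:19] match '{d}', group 1 = 'd'.
Because there's exactly one group, `findall` drops the full match and keeps group 1 from each hit.

['m', 'ke', 'd']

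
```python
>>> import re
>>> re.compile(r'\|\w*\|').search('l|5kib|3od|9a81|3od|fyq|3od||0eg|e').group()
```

'|5kib|'

The match spans [1:7] → '|5kib|'.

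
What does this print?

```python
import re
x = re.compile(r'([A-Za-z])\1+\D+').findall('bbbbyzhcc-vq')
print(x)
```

The backreference `\1` re-matches whatever the first group consumed, character for character.
Matches: at [0:12] match 'bbbbyzhcc-vq', group 1 = 'b'.
Because there's exactly one group, `findall` drops the full match and keeps group 1 from the one hit.

['b']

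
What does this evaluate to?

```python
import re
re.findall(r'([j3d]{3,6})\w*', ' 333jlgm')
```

['333j']

This matches 3 to 6 of one of [j3d] (captured); then zero or more of a word character.
Matches: at [1:8] match '333jlgm', group 1 = '333j'.
One capturing group, so `findall` returns just the captured substring from the one match — 1 in all.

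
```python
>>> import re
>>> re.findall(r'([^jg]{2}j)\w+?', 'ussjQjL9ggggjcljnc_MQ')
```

With a single group, `findall` returns only what that group captured — 2 items.

['ssj', 'clj']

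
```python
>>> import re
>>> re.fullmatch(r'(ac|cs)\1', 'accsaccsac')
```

The backreference `\1` re-matches whatever the first group consumed, character for character.
`re.fullmatch` is like wrapping the pattern in `^…$` (in single-line mode).
Here the pattern can't cover the whole string, so the call returns None.

None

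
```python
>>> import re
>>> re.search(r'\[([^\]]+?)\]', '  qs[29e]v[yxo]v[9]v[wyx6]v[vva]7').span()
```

`search` walks the string left to right and returns the first match it finds.
The match spans [4:9] → '[29e]'.
Captured: group 1 = '29e'.

(4, 9)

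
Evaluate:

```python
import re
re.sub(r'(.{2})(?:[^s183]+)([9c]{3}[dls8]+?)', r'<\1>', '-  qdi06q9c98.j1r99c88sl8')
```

'<- >.<j1>8sl8'

The pattern matches exactly 2 of any character (captured); then one or more of any character except [s183] (non-capturing group); then exactly 3 of one of [9c], then one or more of one of [dls8] (lazy) (captured).
Matches: at [0:13] → '-  qdi06q9c98'; at [14:21] → 'j1r99c8'.
Each match is replaced using the text its own group 1 captured.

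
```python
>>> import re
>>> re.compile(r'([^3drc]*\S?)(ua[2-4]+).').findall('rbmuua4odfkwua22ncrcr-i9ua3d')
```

Pattern: zero or more of any character except [3drc], then optionally a non-whitespace character (captured); then the literal 'ua', then one or more of a character in [2-4] (captured); then any character.
Walking the string: at [1:8] match 'bmuua4o', groups = ('bmu', 'ua4'); at [9:17] match 'fkwua22n', groups = ('fkw', 'ua22'); at [21:28] match '-i9ua3d', groups = ('-i9', 'ua3').
2 groups means each result is a tuple of 2 captured strings — 3 here.

[('bmu', 'ua4'), ('fkw', 'ua22'), ('-i9', 'ua3')]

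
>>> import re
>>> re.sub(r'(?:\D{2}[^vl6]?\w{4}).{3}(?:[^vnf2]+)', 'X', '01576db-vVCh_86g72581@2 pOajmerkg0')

'01576X2581@2X'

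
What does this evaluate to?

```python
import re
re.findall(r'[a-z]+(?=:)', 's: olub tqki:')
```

Because the assertion is zero-width, the text it checks is not consumed and won't appear in the result.
Matches: at [0:1] → 's'; at [8:12] → 'tqki'.
No capturing groups, so `findall` returns the 2 full match strings.

['s', 'tqki']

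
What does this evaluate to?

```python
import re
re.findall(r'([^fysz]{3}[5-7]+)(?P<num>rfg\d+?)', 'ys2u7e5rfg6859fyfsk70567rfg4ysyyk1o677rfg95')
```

The pattern matches exactly 3 of any character except [fysz], then one or more of a character in [5-7] (captured); then the literal 'rfg', then one or more of a digit (lazy) (captured as 'num').
With the lazy modifier that quantifier settles for the fewest repetitions that let the rest of the pattern succeed (the atoms after it are unaffected and can still be greedy).
Walking the string: at [3:11] match 'u7e5rfg6', groups = ('u7e5', 'rfg6'); at [18:28] match 'k70567rfg4', groups = ('k70567', 'rfg4'); at [32:42] match 'k1o677rfg9', groups = ('k1o677', 'rfg9').
With 2 capturing groups, `findall` returns a 2-tuple per match.

[('u7e5', 'rfg6'), ('k70567', 'rfg4'), ('k1o677', 'rfg9')]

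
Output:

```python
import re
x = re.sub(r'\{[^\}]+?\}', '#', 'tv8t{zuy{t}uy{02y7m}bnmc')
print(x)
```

tv8t#uy#bnmc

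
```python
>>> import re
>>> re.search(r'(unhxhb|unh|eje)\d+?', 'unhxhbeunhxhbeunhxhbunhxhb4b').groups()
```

The match spans [20:27] → 'unhxhb4'.
Captured: group 1 = 'unhxhb'.

('unhxhb',)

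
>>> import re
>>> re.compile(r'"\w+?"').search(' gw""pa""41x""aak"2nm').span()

`re.search` scans for the first position where the pattern succeeds.
The match spans [4:8] → '"pa"'.

(4, 8)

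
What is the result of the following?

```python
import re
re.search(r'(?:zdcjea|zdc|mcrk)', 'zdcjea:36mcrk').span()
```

(0, 6)

Alternation tries branches left to right and keeps the first one that lets the overall match succeed at that position.
The match spans [0:6] → 'zdcjea'.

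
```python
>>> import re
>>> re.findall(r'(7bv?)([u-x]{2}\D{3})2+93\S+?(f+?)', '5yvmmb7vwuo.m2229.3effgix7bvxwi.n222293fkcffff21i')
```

[('7bv', 'xwi.n', 'f')]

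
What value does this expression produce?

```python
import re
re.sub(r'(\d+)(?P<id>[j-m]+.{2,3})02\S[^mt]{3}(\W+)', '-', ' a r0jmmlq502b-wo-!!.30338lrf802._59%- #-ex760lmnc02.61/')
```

' a r--ex760lmnc02.61/'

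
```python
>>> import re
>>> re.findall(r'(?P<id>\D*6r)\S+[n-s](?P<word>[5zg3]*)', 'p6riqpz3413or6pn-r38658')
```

[('p6r', '3')]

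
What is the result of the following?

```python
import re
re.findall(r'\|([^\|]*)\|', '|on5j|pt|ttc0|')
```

['on5j', 'ttc0']

Scanning left to right: at [0:6] match '|on5j|', group 1 = 'on5j'; at [8:14] match '|ttc0|', group 1 = 'ttc0'.
`findall` collects group 1 from each match (2 total).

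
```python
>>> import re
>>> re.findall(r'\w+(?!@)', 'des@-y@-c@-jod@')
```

['de', 'jo']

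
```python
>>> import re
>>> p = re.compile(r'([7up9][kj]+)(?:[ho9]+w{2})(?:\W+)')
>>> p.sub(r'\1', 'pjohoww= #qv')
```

'pjqv'

This matches one of [7up9], then one or more of one of [kj] (captured); then one or more of one of [ho9], then exactly 2 of a literal 'w' (non-capturing group); then one or more of a non-word character (non-capturing group).
Matches: at [0:10] → 'pjohoww= #'.
The replacement refers to a captured group, so each match is rewritten using its own captured text.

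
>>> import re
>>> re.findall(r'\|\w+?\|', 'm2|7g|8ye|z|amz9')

Walking the string: at [2:6] → '|7g|'; at [9:12] → '|z|'.
With no groups in the pattern, `findall` gives back each whole match — 2 here.

['|7g|', '|z|']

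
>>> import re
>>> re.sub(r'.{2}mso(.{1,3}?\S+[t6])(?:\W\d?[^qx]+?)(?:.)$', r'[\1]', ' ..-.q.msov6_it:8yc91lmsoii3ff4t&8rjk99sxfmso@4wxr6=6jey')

' ..-.[v6_it:8yc91lmsoii3ff4t&8rjk99sxfmso@4wxr6]'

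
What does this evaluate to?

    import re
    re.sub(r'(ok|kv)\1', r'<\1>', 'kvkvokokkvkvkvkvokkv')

`\1` has to match the exact text group 1 already captured.
Matches: at [0:4] → 'kvkv'; at [4:8] → 'okok'; at [8:12] → 'kvkv'; at [12:16] → 'kvkv'.
The replacement refers to a captured group, so each match is rewritten using its own captured text.

'<kv><ok><kv><kv>okkv'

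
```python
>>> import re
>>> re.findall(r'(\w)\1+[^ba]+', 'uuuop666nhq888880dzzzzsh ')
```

['u']

`\1` is not a pattern — it's the concrete string captured by group 1, re-applied verbatim.
Matches: at [0:25] match 'uuuop666nhq888880dzzzzsh ', group 1 = 'u'.
`findall` collects group 1 from the one match (1 total).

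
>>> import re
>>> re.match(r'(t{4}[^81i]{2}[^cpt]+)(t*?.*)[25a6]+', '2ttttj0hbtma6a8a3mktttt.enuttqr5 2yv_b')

None

Pattern: exactly 4 of a literal 't', then exactly 2 of any character except [81i], then one or more of any character except [cpt] (captured); then zero or more of the literal 't' (lazy), then zero or more of any character (captured); then one or more of one of [25a6].
With `match`, the pattern is implicitly anchored at the beginning.
Here position 0 doesn't satisfy it, so the call returns None.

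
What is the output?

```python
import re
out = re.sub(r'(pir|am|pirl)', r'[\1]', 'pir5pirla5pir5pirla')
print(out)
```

[pir]5[pir]la5[pir]5[pir]la

Branches in `(...|...)` are attempted left-to-right; the first branch that allows the whole pattern to succeed is taken.
Matches: at [0:3] → 'pir'; at [4:7] → 'pir'; at [10:13] → 'pir'; at [14:17] → 'pir'.
`\1` in the replacement pulls in group 1's text for each match.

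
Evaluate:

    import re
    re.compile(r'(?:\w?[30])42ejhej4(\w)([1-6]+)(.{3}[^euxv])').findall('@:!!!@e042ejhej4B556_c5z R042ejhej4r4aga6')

[('B', '556', '_c5z'), ('r', '4', 'aga6')]

This matches optionally a word character, then one of [30] (non-capturing group); then the literal '42e', then the literal 'jhe', then the literal 'j4'; then a word character (captured); then one or more of a character in [1-6] (captured); then exactly 3 of any character, then any character except [euxv] (captured).
Matches: at [6:24] match 'e042ejhej4B556_c5z', groups = ('B', '556', '_c5z'); at [25:41] match 'R042ejhej4r4aga6', groups = ('r', '4', 'aga6').
Multiple groups make `findall` return tuples — one 3-tuple for each match.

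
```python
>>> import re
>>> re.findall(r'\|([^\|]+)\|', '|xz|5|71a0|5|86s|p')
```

Walking the string: at [0:4] match '|xz|', group 1 = 'xz'; at [5:11] match '|71a0|', group 1 = '71a0'; at [12:17] match '|86s|', group 1 = '86s'.
With a single group, `findall` returns only what that group captured — 3 items.

['xz', '71a0', '86s']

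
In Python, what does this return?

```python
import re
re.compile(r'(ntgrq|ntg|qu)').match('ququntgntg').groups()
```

('qu',)

`re.match` only tries the pattern at the start of the string.
The match spans [0:2] → 'qu'.
Captured: group 1 = 'qu'.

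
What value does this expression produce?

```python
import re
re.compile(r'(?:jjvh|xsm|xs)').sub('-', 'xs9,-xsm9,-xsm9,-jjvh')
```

`|` is ordered: at each position the engine commits to the first alternative that works.
Matches: at [0:2] → 'xs'; at [5:8] → 'xsm'; at [11:14] → 'xsm'; at [17:21] → 'jjvh'.
Every occurrence is swapped for '-'.

'-9,--9,--9,--'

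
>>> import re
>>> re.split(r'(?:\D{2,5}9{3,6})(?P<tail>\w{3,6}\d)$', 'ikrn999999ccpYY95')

Pattern: 2 to 5 of a non-digit, then 3 to 6 of a literal '9' (non-capturing group); then 3 to 6 of a word character, then a digit (captured as 'tail'); then anchored at the end.
Matches to split on: at [0:17] → 'ikrn999999ccpYY95'.
`re.split` interleaves the captured-group text with the surrounding fragments.

['', 'ccpYY95', '']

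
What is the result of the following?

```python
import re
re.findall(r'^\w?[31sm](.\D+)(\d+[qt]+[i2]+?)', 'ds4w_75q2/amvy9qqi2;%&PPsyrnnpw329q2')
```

[('4w_', '75q2')]

2 groups means the one result is a tuple of 2 captured strings — 1 here.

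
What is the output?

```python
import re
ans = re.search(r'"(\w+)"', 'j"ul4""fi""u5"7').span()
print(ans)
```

(1, 6)

`re.search` scans for the first position where the pattern succeeds.
The match spans [1:6] → '"ul4"'.
Captured: group 1 = 'ul4'.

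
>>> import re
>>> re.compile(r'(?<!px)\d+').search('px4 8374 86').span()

The negative lookahead/lookbehind blocks any match where the forbidden context is present.
The match spans [4:8] → '8374'.

(4, 8)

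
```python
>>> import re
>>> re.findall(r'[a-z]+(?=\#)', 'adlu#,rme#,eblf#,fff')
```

['adlu', 'rme', 'eblf']

Lookahead/lookbehind check context without consuming it, so the matched span excludes the asserted characters.
With no groups in the pattern, `findall` gives back each whole match — 3 here.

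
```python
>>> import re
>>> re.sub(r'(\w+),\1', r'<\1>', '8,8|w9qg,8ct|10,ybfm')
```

After group 1 captures some text, `\1` only succeeds where that same text appears again.
Matches: at [0:3] → '8,8'.
Each match is replaced using the text its own group 1 captured.

'<8>|w9qg,8ct|10,ybfm'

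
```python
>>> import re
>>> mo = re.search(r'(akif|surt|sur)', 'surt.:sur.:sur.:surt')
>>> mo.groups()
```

('surt',)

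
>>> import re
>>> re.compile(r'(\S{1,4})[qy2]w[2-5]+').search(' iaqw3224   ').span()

Pattern: 1 to 4 of a non-whitespace character (captured); then one of [qy2], then the literal 'w', then one or more of a character in [2-5].
The match spans [1:9] → 'iaqw3224'.

(1, 9)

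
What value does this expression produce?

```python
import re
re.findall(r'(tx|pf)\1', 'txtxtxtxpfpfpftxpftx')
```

`\1` has to match the exact text group 1 already captured.
One capturing group, so `findall` returns just the captured substring from each match — 3 in all.

['tx', 'tx', 'pf']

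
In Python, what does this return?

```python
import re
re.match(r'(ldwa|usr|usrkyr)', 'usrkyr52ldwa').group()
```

'usr'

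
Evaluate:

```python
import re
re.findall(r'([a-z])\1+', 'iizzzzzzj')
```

['i', 'z']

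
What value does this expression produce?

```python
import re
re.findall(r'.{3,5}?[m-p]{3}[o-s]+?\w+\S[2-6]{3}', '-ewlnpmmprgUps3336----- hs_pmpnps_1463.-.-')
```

['-ewlnpmmprgUps3336', ' hs_pmpnps_1463']

Pattern: 3 to 5 of any character (lazy), then exactly 3 of a character in [m-p], then one or more of a character in [o-s] (lazy); then one or more of a word character; then a non-whitespace character, then exactly 3 of a character in [2-6].
Scanning left to right: at [0:18] → '-ewlnpmmprgUps3336'; at [23:38] → ' hs_pmpnps_1463'.
`findall` yields the raw match text (2 of them) because the pattern has no groups.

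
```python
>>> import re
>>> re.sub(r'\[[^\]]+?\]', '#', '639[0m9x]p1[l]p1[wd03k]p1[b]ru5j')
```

'639#p1#p1#p1#ru5j'

Matches: at [3:9] → '[0m9x]'; at [11:14] → '[l]'; at [16:23] → '[wd03k]'; at [25:28] → '[b]'.
`sub` substitutes '#' at each match site.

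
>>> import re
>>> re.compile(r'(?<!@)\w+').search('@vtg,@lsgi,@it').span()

(2, 4)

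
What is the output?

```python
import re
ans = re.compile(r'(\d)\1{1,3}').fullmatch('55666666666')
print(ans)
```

None

For `fullmatch`, every character of the input must be accounted for by the pattern.
Here the pattern can't cover the whole string, so the call returns None.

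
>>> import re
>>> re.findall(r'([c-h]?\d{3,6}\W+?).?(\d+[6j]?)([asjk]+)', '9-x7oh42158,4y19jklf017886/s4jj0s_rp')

Pattern: optionally a character in [c-h], then 3 to 6 of a digit, then one or more of a non-word character (lazy) (captured); then optionally any character; then one or more of a digit, then optionally one of [6j] (captured); then one or more of one of [asjk] (captured).
3 groups means the one result is a tuple of 3 captured strings — 1 here.

[('f017886/', '4j', 'j')]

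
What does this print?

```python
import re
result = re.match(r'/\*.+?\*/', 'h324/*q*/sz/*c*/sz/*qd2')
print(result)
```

`match` is anchored at position 0; if the pattern doesn't fit there, it returns None.
Here position 0 doesn't satisfy it, so the call returns None.

None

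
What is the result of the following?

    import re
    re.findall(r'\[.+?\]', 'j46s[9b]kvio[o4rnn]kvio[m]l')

Because the quantifier is non-greedy, it stops expanding at the earliest point where the rest of the pattern can succeed.
Matches: at [4:8] → '[9b]'; at [12:19] → '[o4rnn]'; at [23:26] → '[m]'.
Since nothing is captured, `findall` lists the 3 matched substrings directly.

['[9b]', '[o4rnn]', '[m]']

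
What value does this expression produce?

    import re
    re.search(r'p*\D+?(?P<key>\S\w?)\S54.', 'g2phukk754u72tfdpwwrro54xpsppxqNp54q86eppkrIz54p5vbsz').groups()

('kk',)

This matches zero or more of a literal 'p', then one or more of a non-digit (lazy); then a non-whitespace character, then optionally a word character (captured as 'key'); then a non-whitespace character, then the literal '54', then any character.
`re.search` tries every starting position until one works.
The match spans [2:11] → 'phukk754u'.
Captured: group 1 = 'kk'.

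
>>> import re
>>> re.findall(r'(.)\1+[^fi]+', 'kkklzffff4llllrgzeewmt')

['k', 'f']

After group 1 captures some text, `\1` only succeeds where that same text appears again.
Walking the string: at [0:5] match 'kkklz', group 1 = 'k'; at [5:22] match 'ffff4llllrgzeewmt', group 1 = 'f'.
Because there's exactly one group, `findall` drops the full match and keeps group 1 from each hit.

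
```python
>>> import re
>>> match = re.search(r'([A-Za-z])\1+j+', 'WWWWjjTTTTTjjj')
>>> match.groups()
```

('W',)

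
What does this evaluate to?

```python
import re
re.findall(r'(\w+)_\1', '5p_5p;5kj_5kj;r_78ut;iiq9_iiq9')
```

The backreference `\1` re-matches whatever the first group consumed, character for character.
Matches: at [0:5] match '5p_5p', group 1 = '5p'; at [6:13] match '5kj_5kj', group 1 = '5kj'; at [21:30] match 'iiq9_iiq9', group 1 = 'iiq9'.
One capturing group, so `findall` returns just the captured substring from each match — 3 in all.

['5p', '5kj', 'iiq9']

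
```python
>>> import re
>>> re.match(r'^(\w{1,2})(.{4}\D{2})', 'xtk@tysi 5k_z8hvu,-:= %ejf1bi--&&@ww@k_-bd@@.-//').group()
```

`re.match` only tries the pattern at the start of the string.
The match spans [0:8] → 'xtk@tysi'.

'xtk@tysi'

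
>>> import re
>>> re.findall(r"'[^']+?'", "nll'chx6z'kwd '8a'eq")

["'chx6z'", "'8a'"]

Scanning left to right: at [3:10] → "'chx6z'"; at [14:18] → "'8a'".
No capturing groups, so `findall` returns the 2 full match strings.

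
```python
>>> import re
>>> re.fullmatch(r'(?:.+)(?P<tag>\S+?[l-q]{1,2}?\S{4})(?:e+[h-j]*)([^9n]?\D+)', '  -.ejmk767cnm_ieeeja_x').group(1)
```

'nm_iee'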